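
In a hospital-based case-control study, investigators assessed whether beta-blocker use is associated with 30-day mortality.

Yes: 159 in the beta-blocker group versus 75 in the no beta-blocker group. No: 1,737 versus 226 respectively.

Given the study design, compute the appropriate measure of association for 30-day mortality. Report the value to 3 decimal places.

0.276

From the description: a = 159, b = 1737, c = 75, d = 226.
This is a hospital-based case-control study: participants were sampled on outcome status, so risks in the source population cannot be estimated directly — relative risk is not valid here. The odds ratio is the appropriate measure.
OR = (a·d)/(b·c) = (159 × 226) / (1737 × 75) = 35934 / 130275 = 0.27583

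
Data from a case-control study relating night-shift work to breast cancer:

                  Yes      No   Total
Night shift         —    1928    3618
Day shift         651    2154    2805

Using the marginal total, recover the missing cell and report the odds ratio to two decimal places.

2.90

The missing cell is in the exposed row: 3618 − 1928 = 1690.
So a = 1690, b = 1928, c = 651, d = 2154.
OR = (a·d)/(b·c) = (1690 × 2154) / (1928 × 651) = 3640260 / 1255128 = 2.90031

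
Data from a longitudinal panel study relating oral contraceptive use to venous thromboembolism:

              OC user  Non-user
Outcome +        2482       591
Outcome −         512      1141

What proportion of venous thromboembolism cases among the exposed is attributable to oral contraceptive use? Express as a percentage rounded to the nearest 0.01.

Reading the table with exposure as columns: a = 2482 (OC user, case), b = 512 (OC user, non-case), c = 591 (Non-user, case), d = 1141.
Risk in exposed = 2482/2994 = 0.82899; risk in unexposed = 591/1732 = 0.34122.
RR = 0.82899/0.34122 = 2.42946
AR% = (RR − 1)/RR × 100 = (2.42946 − 1)/2.42946 × 100 = 58.8386%

58.84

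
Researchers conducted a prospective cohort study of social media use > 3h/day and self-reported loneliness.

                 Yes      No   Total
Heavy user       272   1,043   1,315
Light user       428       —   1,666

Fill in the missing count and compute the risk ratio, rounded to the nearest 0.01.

The missing cell is in the unexposed row: 1666 − 428 = 1238.
So a = 272, b = 1043, c = 428, d = 1238.
RR = [a/(a+b)] / [c/(c+d)] = (272/1315) / (428/1666) = 0.20684/0.25690 = 0.80515

0.81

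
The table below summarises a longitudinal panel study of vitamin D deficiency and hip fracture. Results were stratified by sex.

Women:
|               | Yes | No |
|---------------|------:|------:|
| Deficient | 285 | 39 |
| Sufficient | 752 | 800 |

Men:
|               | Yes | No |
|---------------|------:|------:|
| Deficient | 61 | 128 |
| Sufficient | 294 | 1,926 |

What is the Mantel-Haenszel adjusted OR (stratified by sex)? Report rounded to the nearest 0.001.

5.449

OR_MH = Σ(aᵢdᵢ/nᵢ) / Σ(bᵢcᵢ/nᵢ), where nᵢ is the stratum total.
Stratum 1 (Women): n = 1876; a·d/n = 285·800/1876 = 121.5352; b·c/n = 39·752/1876 = 15.6333
Stratum 2 (Men): n = 2409; a·d/n = 61·1926/2409 = 48.7696; b·c/n = 128·294/2409 = 15.6214
OR_MH = (121.5352 + 48.7696) / (15.6333 + 15.6214) = 170.3048 / 31.2547 = 5.44894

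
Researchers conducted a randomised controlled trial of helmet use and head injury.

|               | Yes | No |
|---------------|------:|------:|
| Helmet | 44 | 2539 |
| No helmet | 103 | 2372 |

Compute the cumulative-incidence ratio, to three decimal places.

Cells: a = 44, b = 2539, c = 103, d = 2372.
Risk in exposed = 44/2583 = 0.01703; risk in unexposed = 103/2475 = 0.04162.
RR = 0.01703 / 0.04162 = 0.40932
The risk is 59% lower among the exposed than among the unexposed.

0.409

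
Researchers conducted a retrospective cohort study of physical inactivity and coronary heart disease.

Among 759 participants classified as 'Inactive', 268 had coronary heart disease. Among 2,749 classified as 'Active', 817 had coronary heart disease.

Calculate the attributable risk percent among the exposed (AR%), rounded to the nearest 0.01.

From the description: a = 268, b = 491, c = 817, d = 1932.
Risk in exposed = 268/759 = 0.35310; risk in unexposed = 817/2749 = 0.29720.
RR = 0.35310/0.29720 = 1.18808
AR% = (RR − 1)/RR × 100 = (1.18808 − 1)/1.18808 × 100 = 15.8306%

15.83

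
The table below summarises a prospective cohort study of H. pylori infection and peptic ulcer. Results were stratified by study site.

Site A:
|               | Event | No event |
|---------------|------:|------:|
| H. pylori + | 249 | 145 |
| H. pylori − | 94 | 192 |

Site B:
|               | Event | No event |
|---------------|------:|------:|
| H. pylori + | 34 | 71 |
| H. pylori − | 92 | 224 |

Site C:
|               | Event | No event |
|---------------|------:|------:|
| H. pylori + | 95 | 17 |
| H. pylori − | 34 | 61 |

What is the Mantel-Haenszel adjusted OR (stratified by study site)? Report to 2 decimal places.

3.03

OR_MH = Σ(aᵢdᵢ/nᵢ) / Σ(bᵢcᵢ/nᵢ), where nᵢ is the stratum total.
Stratum 1 (Site A): n = 680; a·d/n = 249·192/680 = 70.3059; b·c/n = 145·94/680 = 20.0441
Stratum 2 (Site B): n = 421; a·d/n = 34·224/421 = 18.0903; b·c/n = 71·92/421 = 15.5154
Stratum 3 (Site C): n = 207; a·d/n = 95·61/207 = 27.9952; b·c/n = 17·34/207 = 2.7923
OR_MH = (70.3059 + 18.0903 + 27.9952) / (20.0441 + 15.5154 + 2.7923) = 116.3913 / 38.3518 = 3.03483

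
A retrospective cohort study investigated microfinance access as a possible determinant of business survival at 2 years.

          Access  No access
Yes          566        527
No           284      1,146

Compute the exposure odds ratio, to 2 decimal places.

4.33

Reading the table with exposure as columns: a = 566 (Access, case), b = 284 (Access, non-case), c = 527 (No access, case), d = 1146.
OR = (a·d)/(b·c) = (566 × 1146) / (284 × 527) = 648636 / 149668 = 4.33383
The odds of business survival at 2 years are about 4.33 times as high in the access group.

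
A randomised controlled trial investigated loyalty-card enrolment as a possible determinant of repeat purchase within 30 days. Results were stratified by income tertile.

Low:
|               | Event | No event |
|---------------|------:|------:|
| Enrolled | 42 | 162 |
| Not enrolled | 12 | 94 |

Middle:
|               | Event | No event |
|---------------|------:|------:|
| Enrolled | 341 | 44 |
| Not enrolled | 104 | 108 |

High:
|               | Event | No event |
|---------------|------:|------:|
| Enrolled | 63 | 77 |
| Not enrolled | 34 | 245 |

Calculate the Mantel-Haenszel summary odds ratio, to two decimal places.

5.51

OR_MH = Σ(aᵢdᵢ/nᵢ) / Σ(bᵢcᵢ/nᵢ), where nᵢ is the stratum total.
Stratum 1 (Low): n = 310; a·d/n = 42·94/310 = 12.7355; b·c/n = 162·12/310 = 6.2710
Stratum 2 (Middle): n = 597; a·d/n = 341·108/597 = 61.6884; b·c/n = 44·104/597 = 7.6650
Stratum 3 (High): n = 419; a·d/n = 63·245/419 = 36.8377; b·c/n = 77·34/419 = 6.2482
OR_MH = (12.7355 + 61.6884 + 36.8377) / (6.2710 + 7.6650 + 6.2482) = 111.2616 / 20.1842 = 5.51232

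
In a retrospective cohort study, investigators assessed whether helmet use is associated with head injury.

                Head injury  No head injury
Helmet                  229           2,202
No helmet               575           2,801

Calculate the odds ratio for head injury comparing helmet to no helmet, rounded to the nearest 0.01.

Cells: a = 229, b = 2202, c = 575, d = 2801.
OR = (a·d)/(b·c) = (229 × 2801) / (2202 × 575) = 641429 / 1266150 = 0.50660
Exposure is associated with lower odds of head injury (OR = 0.51 < 1).

0.51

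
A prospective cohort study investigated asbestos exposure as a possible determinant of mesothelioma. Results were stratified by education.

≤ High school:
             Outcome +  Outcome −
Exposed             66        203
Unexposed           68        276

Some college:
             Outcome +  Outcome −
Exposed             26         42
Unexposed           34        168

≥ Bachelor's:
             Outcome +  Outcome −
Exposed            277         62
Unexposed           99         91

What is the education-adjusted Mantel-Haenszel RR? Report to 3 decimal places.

RR_MH = Σ(aᵢ·n₀ᵢ/nᵢ) / Σ(cᵢ·n₁ᵢ/nᵢ), with n₁ᵢ = aᵢ+bᵢ (exposed), n₀ᵢ = cᵢ+dᵢ (unexposed), nᵢ = n₁ᵢ+n₀ᵢ.
Stratum 1 (≤ High school): n₁ = 269, n₀ = 344, n = 613; a·n₀/n = 66·344/613 = 37.0375; c·n₁/n = 68·269/613 = 29.8401
Stratum 2 (Some college): n₁ = 68, n₀ = 202, n = 270; a·n₀/n = 26·202/270 = 19.4519; c·n₁/n = 34·68/270 = 8.5630
Stratum 3 (≥ Bachelor's): n₁ = 339, n₀ = 190, n = 529; a·n₀/n = 277·190/529 = 99.4896; c·n₁/n = 99·339/529 = 63.4423
RR_MH = (37.0375 + 19.4519 + 99.4896) / (29.8401 + 8.5630 + 63.4423) = 155.9790 / 101.8454 = 1.53153

1.532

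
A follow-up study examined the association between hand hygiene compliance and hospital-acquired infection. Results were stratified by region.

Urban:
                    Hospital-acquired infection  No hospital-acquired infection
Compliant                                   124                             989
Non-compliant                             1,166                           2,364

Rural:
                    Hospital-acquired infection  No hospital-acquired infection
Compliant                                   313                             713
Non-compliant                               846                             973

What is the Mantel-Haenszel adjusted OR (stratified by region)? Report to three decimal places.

OR_MH = Σ(aᵢdᵢ/nᵢ) / Σ(bᵢcᵢ/nᵢ), where nᵢ is the stratum total.
Stratum 1 (Urban): n = 4643; a·d/n = 124·2364/4643 = 63.1350; b·c/n = 989·1166/4643 = 248.3683
Stratum 2 (Rural): n = 2845; a·d/n = 313·973/2845 = 107.0471; b·c/n = 713·846/2845 = 212.0204
OR_MH = (63.1350 + 107.0471) / (248.3683 + 212.0204) = 170.1821 / 460.3887 = 0.36965

0.370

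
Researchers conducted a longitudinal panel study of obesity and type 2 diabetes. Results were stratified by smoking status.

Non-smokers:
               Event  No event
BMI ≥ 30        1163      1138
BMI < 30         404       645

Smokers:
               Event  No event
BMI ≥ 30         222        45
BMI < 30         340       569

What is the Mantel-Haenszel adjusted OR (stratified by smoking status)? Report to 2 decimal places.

2.21

OR_MH = Σ(aᵢdᵢ/nᵢ) / Σ(bᵢcᵢ/nᵢ), where nᵢ is the stratum total.
Stratum 1 (Non-smokers): n = 3350; a·d/n = 1163·645/3350 = 223.9209; b·c/n = 1138·404/3350 = 137.2394
Stratum 2 (Smokers): n = 1176; a·d/n = 222·569/1176 = 107.4133; b·c/n = 45·340/1176 = 13.0102
OR_MH = (223.9209 + 107.4133) / (137.2394 + 13.0102) = 331.3342 / 150.2496 = 2.20522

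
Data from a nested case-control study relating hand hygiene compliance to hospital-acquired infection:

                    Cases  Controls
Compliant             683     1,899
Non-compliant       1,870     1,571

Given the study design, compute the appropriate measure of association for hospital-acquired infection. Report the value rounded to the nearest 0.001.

0.302

Cells: a = 683, b = 1899, c = 1870, d = 1571.
This is a nested case-control study: participants were sampled on outcome status, so risks in the source population cannot be estimated directly — relative risk is not valid here. The odds ratio is the appropriate measure.
OR = (a·d)/(b·c) = (683 × 1571) / (1899 × 1870) = 1072993 / 3551130 = 0.30216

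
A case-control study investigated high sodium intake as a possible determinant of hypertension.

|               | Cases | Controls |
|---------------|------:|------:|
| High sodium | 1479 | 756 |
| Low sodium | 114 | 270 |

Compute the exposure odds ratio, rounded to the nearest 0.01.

Cells: a = 1479, b = 756, c = 114, d = 270.
OR = (a·d)/(b·c) = (1479 × 270) / (756 × 114) = 399330 / 86184 = 4.63346
The odds of hypertension are about 4.63 times as high in the high sodium group.

4.63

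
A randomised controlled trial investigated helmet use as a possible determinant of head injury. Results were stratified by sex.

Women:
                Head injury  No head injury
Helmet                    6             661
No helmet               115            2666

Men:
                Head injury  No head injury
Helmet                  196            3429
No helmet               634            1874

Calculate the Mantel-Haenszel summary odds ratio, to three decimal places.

0.171

OR_MH = Σ(aᵢdᵢ/nᵢ) / Σ(bᵢcᵢ/nᵢ), where nᵢ is the stratum total.
Stratum 1 (Women): n = 3448; a·d/n = 6·2666/3448 = 4.6392; b·c/n = 661·115/3448 = 22.0461
Stratum 2 (Men): n = 6133; a·d/n = 196·1874/6133 = 59.8898; b·c/n = 3429·634/6133 = 354.4735
OR_MH = (4.6392 + 59.8898) / (22.0461 + 354.4735) = 64.5290 / 376.5196 = 0.17138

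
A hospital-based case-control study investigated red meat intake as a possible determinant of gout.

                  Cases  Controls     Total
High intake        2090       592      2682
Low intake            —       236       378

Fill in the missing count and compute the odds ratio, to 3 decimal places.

The missing cell is in the unexposed row: 378 − 236 = 142.
So a = 2090, b = 592, c = 142, d = 236.
OR = (a·d)/(b·c) = (2090 × 236) / (592 × 142) = 493240 / 84064 = 5.86743

5.867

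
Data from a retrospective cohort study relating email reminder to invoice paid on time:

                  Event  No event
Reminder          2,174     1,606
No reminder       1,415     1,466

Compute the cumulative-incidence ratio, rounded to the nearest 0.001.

1.171

Cells: a = 2174, b = 1606, c = 1415, d = 1466.
Risk in exposed = 2174/3780 = 0.57513; risk in unexposed = 1415/2881 = 0.49115.
RR = 0.57513 / 0.49115 = 1.17099
The risk among the exposed is 1.17 times that among the unexposed.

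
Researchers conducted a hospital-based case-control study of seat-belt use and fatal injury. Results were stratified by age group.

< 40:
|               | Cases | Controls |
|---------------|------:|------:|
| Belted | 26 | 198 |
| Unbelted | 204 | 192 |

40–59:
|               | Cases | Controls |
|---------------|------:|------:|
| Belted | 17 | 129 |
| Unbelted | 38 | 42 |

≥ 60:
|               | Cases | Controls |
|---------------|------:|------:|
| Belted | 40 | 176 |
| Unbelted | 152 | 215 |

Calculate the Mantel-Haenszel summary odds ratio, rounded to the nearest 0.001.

0.196

OR_MH = Σ(aᵢdᵢ/nᵢ) / Σ(bᵢcᵢ/nᵢ), where nᵢ is the stratum total.
Stratum 1 (< 40): n = 620; a·d/n = 26·192/620 = 8.0516; b·c/n = 198·204/620 = 65.1484
Stratum 2 (40–59): n = 226; a·d/n = 17·42/226 = 3.1593; b·c/n = 129·38/226 = 21.6903
Stratum 3 (≥ 60): n = 583; a·d/n = 40·215/583 = 14.7513; b·c/n = 176·152/583 = 45.8868
OR_MH = (8.0516 + 3.1593 + 14.7513) / (65.1484 + 21.6903 + 45.8868) = 25.9622 / 132.7254 = 0.19561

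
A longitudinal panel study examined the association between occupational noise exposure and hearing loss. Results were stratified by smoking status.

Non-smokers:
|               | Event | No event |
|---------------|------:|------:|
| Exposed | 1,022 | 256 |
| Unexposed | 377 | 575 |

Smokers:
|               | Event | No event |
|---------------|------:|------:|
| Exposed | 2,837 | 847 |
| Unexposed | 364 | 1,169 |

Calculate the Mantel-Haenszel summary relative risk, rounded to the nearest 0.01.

2.68

RR_MH = Σ(aᵢ·n₀ᵢ/nᵢ) / Σ(cᵢ·n₁ᵢ/nᵢ), with n₁ᵢ = aᵢ+bᵢ (exposed), n₀ᵢ = cᵢ+dᵢ (unexposed), nᵢ = n₁ᵢ+n₀ᵢ.
Stratum 1 (Non-smokers): n₁ = 1278, n₀ = 952, n = 2230; a·n₀/n = 1022·952/2230 = 436.2978; c·n₁/n = 377·1278/2230 = 216.0565
Stratum 2 (Smokers): n₁ = 3684, n₀ = 1533, n = 5217; a·n₀/n = 2837·1533/5217 = 833.6440; c·n₁/n = 364·3684/5217 = 257.0397
RR_MH = (436.2978 + 833.6440) / (216.0565 + 257.0397) = 1269.9418 / 473.0962 = 2.68432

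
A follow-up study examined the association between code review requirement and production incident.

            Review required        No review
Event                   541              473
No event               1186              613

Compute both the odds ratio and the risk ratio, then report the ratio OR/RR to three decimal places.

0.822

Reading the table with exposure as columns: a = 541 (Review required, case), b = 1186 (Review required, non-case), c = 473 (No review, case), d = 613.
OR = (541·613)/(1186·473) = 331633/560978 = 0.59117
Risk in exposed = 541/1727 = 0.31326; risk in unexposed = 473/1086 = 0.43554; RR = 0.71924
OR/RR = 0.59117 / 0.71924 = 0.82194
The outcome is not rare, so the OR lies further from 1 than the RR.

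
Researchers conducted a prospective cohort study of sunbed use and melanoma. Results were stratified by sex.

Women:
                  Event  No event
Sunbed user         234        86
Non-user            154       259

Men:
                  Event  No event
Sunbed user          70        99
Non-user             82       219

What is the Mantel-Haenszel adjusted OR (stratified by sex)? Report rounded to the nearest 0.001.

3.263

OR_MH = Σ(aᵢdᵢ/nᵢ) / Σ(bᵢcᵢ/nᵢ), where nᵢ is the stratum total.
Stratum 1 (Women): n = 733; a·d/n = 234·259/733 = 82.6821; b·c/n = 86·154/733 = 18.0682
Stratum 2 (Men): n = 470; a·d/n = 70·219/470 = 32.6170; b·c/n = 99·82/470 = 17.2723
OR_MH = (82.6821 + 32.6170) / (18.0682 + 17.2723) = 115.2991 / 35.3406 = 3.26252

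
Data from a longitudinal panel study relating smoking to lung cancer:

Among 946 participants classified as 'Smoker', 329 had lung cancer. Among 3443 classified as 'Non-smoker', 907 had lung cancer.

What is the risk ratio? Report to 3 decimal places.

From the description: a = 329, b = 617, c = 907, d = 2536.
Risk in exposed = 329/946 = 0.34778; risk in unexposed = 907/3443 = 0.26343.
RR = 0.34778 / 0.26343 = 1.32018
The risk among the exposed is 1.32 times that among the unexposed.

1.320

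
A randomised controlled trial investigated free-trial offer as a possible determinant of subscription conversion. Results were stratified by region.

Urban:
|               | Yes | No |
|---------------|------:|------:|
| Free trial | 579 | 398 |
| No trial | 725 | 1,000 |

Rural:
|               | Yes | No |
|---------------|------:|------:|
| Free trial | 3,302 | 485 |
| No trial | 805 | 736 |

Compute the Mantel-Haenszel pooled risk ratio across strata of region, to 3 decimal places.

RR_MH = Σ(aᵢ·n₀ᵢ/nᵢ) / Σ(cᵢ·n₁ᵢ/nᵢ), with n₁ᵢ = aᵢ+bᵢ (exposed), n₀ᵢ = cᵢ+dᵢ (unexposed), nᵢ = n₁ᵢ+n₀ᵢ.
Stratum 1 (Urban): n₁ = 977, n₀ = 1725, n = 2702; a·n₀/n = 579·1725/2702 = 369.6429; c·n₁/n = 725·977/2702 = 262.1484
Stratum 2 (Rural): n₁ = 3787, n₀ = 1541, n = 5328; a·n₀/n = 3302·1541/5328 = 955.0267; c·n₁/n = 805·3787/5328 = 572.1725
RR_MH = (369.6429 + 955.0267) / (262.1484 + 572.1725) = 1324.6695 / 834.3209 = 1.58772

1.588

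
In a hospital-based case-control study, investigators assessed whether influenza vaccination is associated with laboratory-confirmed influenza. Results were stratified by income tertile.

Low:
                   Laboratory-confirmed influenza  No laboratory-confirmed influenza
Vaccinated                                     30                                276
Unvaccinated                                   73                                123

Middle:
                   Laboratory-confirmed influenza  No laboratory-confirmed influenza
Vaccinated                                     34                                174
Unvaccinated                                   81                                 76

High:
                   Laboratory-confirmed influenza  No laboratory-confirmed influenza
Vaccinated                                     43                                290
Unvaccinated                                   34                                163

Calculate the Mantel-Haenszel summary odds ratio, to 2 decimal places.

0.28

OR_MH = Σ(aᵢdᵢ/nᵢ) / Σ(bᵢcᵢ/nᵢ), where nᵢ is the stratum total.
Stratum 1 (Low): n = 502; a·d/n = 30·123/502 = 7.3506; b·c/n = 276·73/502 = 40.1355
Stratum 2 (Middle): n = 365; a·d/n = 34·76/365 = 7.0795; b·c/n = 174·81/365 = 38.6137
Stratum 3 (High): n = 530; a·d/n = 43·163/530 = 13.2245; b·c/n = 290·34/530 = 18.6038
OR_MH = (7.3506 + 7.0795 + 13.2245) / (40.1355 + 38.6137 + 18.6038) = 27.6546 / 97.3529 = 0.28407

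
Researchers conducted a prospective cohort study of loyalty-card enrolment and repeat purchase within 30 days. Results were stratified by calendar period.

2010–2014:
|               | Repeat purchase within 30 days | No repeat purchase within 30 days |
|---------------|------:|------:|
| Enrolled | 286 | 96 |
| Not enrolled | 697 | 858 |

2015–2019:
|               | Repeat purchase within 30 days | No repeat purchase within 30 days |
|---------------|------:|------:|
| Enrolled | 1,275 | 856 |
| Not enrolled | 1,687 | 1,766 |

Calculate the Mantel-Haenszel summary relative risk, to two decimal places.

1.30

RR_MH = Σ(aᵢ·n₀ᵢ/nᵢ) / Σ(cᵢ·n₁ᵢ/nᵢ), with n₁ᵢ = aᵢ+bᵢ (exposed), n₀ᵢ = cᵢ+dᵢ (unexposed), nᵢ = n₁ᵢ+n₀ᵢ.
Stratum 1 (2010–2014): n₁ = 382, n₀ = 1555, n = 1937; a·n₀/n = 286·1555/1937 = 229.5973; c·n₁/n = 697·382/1937 = 137.4569
Stratum 2 (2015–2019): n₁ = 2131, n₀ = 3453, n = 5584; a·n₀/n = 1275·3453/5584 = 788.4268; c·n₁/n = 1687·2131/5584 = 643.8032
RR_MH = (229.5973 + 788.4268) / (137.4569 + 643.8032) = 1018.0241 / 781.2601 = 1.30305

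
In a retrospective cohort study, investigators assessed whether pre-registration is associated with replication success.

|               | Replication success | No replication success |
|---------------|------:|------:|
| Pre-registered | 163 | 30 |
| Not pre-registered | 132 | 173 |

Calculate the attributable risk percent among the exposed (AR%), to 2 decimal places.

Cells: a = 163, b = 30, c = 132, d = 173.
Risk in exposed = 163/193 = 0.84456; risk in unexposed = 132/305 = 0.43279.
RR = 0.84456/0.43279 = 1.95144
AR% = (RR − 1)/RR × 100 = (1.95144 − 1)/1.95144 × 100 = 48.7559%

48.76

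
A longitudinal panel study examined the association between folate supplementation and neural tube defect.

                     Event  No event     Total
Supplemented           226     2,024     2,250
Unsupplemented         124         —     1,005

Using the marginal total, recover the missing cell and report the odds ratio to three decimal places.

The missing cell is in the unexposed row: 1005 − 124 = 881.
So a = 226, b = 2024, c = 124, d = 881.
OR = (a·d)/(b·c) = (226 × 881) / (2024 × 124) = 199106 / 250976 = 0.79333

0.793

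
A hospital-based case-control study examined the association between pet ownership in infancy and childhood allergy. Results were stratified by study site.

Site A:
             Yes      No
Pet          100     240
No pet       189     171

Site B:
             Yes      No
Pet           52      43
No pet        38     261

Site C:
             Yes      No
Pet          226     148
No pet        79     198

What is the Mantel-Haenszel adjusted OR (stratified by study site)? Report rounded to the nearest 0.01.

OR_MH = Σ(aᵢdᵢ/nᵢ) / Σ(bᵢcᵢ/nᵢ), where nᵢ is the stratum total.
Stratum 1 (Site A): n = 700; a·d/n = 100·171/700 = 24.4286; b·c/n = 240·189/700 = 64.8000
Stratum 2 (Site B): n = 394; a·d/n = 52·261/394 = 34.4467; b·c/n = 43·38/394 = 4.1472
Stratum 3 (Site C): n = 651; a·d/n = 226·198/651 = 68.7373; b·c/n = 148·79/651 = 17.9601
OR_MH = (24.4286 + 34.4467 + 68.7373) / (64.8000 + 4.1472 + 17.9601) = 127.6126 / 86.9073 = 1.46838

1.47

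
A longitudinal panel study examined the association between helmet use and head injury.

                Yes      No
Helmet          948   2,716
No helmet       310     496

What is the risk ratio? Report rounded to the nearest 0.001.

0.673

Cells: a = 948, b = 2716, c = 310, d = 496.
Risk in exposed = 948/3664 = 0.25873; risk in unexposed = 310/806 = 0.38462.
RR = 0.25873 / 0.38462 = 0.67271
The risk is 33% lower among the exposed than among the unexposed.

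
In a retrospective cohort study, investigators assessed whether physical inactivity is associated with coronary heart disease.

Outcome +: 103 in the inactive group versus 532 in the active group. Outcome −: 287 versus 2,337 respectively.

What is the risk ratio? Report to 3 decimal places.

1.424

From the description: a = 103, b = 287, c = 532, d = 2337.
Risk in exposed = 103/390 = 0.26410; risk in unexposed = 532/2869 = 0.18543.
RR = 0.26410 / 0.18543 = 1.42427
The risk among the exposed is 1.42 times that among the unexposed.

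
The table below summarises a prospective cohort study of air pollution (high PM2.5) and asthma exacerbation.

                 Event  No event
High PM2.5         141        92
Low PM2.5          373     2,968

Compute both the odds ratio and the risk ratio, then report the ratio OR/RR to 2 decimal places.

Cells: a = 141, b = 92, c = 373, d = 2968.
OR = (141·2968)/(92·373) = 418488/34316 = 12.19513
Risk in exposed = 141/233 = 0.60515; risk in unexposed = 373/3341 = 0.11164; RR = 5.42039
OR/RR = 12.19513 / 5.42039 = 2.24986
The outcome is not rare, so the OR lies further from 1 than the RR.

2.25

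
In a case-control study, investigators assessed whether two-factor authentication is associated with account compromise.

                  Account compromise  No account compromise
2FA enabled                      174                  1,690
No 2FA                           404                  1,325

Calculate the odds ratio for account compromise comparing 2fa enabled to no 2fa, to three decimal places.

Cells: a = 174, b = 1690, c = 404, d = 1325.
OR = (a·d)/(b·c) = (174 × 1325) / (1690 × 404) = 230550 / 682760 = 0.33767
Exposure is associated with lower odds of account compromise (OR = 0.34 < 1).

0.338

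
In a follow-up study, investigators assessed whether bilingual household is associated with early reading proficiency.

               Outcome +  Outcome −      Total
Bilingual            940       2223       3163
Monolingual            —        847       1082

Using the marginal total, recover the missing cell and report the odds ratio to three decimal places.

1.524

The missing cell is in the unexposed row: 1082 − 847 = 235.
So a = 940, b = 2223, c = 235, d = 847.
OR = (a·d)/(b·c) = (940 × 847) / (2223 × 235) = 796180 / 522405 = 1.52407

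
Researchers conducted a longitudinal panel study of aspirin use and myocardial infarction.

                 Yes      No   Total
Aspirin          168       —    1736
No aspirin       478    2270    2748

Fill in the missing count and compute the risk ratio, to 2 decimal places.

The missing cell is in the exposed row: 1736 − 168 = 1568.
So a = 168, b = 1568, c = 478, d = 2270.
RR = [a/(a+b)] / [c/(c+d)] = (168/1736) / (478/2748) = 0.09677/0.17394 = 0.55635

0.56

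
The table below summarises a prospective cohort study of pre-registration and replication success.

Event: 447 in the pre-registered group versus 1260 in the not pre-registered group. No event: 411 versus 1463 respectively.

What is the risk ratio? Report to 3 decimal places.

From the description: a = 447, b = 411, c = 1260, d = 1463.
Risk in exposed = 447/858 = 0.52098; risk in unexposed = 1260/2723 = 0.46272.
RR = 0.52098 / 0.46272 = 1.12589
The risk among the exposed is 1.13 times that among the unexposed.

1.126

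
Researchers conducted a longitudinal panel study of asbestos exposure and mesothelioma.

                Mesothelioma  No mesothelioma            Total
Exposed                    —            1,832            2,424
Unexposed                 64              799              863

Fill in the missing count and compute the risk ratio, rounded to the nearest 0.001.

The missing cell is in the exposed row: 2424 − 1832 = 592.
So a = 592, b = 1832, c = 64, d = 799.
RR = [a/(a+b)] / [c/(c+d)] = (592/2424) / (64/863) = 0.24422/0.07416 = 3.29321

3.293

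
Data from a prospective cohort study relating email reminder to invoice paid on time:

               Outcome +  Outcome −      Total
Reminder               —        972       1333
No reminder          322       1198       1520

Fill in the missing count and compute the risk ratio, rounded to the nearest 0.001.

1.278

The missing cell is in the exposed row: 1333 − 972 = 361.
So a = 361, b = 972, c = 322, d = 1198.
RR = [a/(a+b)] / [c/(c+d)] = (361/1333) / (322/1520) = 0.27082/0.21184 = 1.27839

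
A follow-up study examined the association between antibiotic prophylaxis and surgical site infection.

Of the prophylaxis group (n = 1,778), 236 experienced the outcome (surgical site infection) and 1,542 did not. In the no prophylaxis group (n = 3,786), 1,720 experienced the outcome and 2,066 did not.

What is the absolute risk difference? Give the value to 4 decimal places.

From the description: a = 236, b = 1542, c = 1720, d = 2066.
Risk in exposed = 236/1778 = 0.132733; risk in unexposed = 1720/3786 = 0.454305.
Risk difference = 0.132733 − 0.454305 = -0.321572

-0.3216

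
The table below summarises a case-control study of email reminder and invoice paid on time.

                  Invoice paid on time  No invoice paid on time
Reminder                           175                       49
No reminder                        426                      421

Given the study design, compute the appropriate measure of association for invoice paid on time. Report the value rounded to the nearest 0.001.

Cells: a = 175, b = 49, c = 426, d = 421.
This is a case-control study: participants were sampled on outcome status, so risks in the source population cannot be estimated directly — relative risk is not valid here. The odds ratio is the appropriate measure.
OR = (a·d)/(b·c) = (175 × 421) / (49 × 426) = 73675 / 20874 = 3.52951

3.530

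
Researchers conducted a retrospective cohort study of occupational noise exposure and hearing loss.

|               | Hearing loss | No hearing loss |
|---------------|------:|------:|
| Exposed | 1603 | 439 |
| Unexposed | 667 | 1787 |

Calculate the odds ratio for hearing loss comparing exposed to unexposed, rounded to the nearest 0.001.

9.783

Cells: a = 1603, b = 439, c = 667, d = 1787.
OR = (a·d)/(b·c) = (1603 × 1787) / (439 × 667) = 2864561 / 292813 = 9.78290
The odds of hearing loss are about 9.78 times as high in the exposed group.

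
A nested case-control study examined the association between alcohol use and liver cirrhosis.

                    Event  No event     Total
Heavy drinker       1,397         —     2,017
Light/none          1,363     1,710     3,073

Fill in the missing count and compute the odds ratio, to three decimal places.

The missing cell is in the exposed row: 2017 − 1397 = 620.
So a = 1397, b = 620, c = 1363, d = 1710.
OR = (a·d)/(b·c) = (1397 × 1710) / (620 × 1363) = 2388870 / 845060 = 2.82686

2.827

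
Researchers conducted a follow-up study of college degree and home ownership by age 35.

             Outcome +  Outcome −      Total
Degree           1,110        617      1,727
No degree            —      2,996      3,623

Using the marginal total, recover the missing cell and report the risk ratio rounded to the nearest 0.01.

3.71

The missing cell is in the unexposed row: 3623 − 2996 = 627.
So a = 1110, b = 617, c = 627, d = 2996.
RR = [a/(a+b)] / [c/(c+d)] = (1110/1727) / (627/3623) = 0.64273/0.17306 = 3.71391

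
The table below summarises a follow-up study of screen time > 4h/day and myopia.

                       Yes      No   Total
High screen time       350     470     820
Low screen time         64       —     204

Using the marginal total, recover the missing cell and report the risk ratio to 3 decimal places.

The missing cell is in the unexposed row: 204 − 64 = 140.
So a = 350, b = 470, c = 64, d = 140.
RR = [a/(a+b)] / [c/(c+d)] = (350/820) / (64/204) = 0.42683/0.31373 = 1.36052

1.361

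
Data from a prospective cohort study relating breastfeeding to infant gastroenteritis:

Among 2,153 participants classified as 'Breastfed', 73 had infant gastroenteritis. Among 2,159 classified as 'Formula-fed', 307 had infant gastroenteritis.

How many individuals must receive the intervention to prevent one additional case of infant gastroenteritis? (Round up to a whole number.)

Risk in treated group = 73/2153 = 0.03391; risk in control = 307/2159 = 0.14220.
Absolute risk reduction = 0.14220 − 0.03391 = 0.10829
NNT = 1 / ARR = 1 / 0.10829 = 9.235 → round up → 10

10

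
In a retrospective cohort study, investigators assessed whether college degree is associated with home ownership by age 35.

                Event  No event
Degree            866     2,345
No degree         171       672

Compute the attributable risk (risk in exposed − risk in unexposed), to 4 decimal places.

0.0669

Cells: a = 866, b = 2345, c = 171, d = 672.
Risk in exposed = 866/3211 = 0.269698; risk in unexposed = 171/843 = 0.202847.
Risk difference = 0.269698 − 0.202847 = 0.066851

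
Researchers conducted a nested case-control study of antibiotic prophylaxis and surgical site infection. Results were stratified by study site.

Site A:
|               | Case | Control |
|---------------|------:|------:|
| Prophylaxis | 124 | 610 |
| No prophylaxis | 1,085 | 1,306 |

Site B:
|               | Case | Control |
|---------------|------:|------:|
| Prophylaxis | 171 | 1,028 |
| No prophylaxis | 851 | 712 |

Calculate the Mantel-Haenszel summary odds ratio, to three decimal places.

OR_MH = Σ(aᵢdᵢ/nᵢ) / Σ(bᵢcᵢ/nᵢ), where nᵢ is the stratum total.
Stratum 1 (Site A): n = 3125; a·d/n = 124·1306/3125 = 51.8221; b·c/n = 610·1085/3125 = 211.7920
Stratum 2 (Site B): n = 2762; a·d/n = 171·712/2762 = 44.0811; b·c/n = 1028·851/2762 = 316.7371
OR_MH = (51.8221 + 44.0811) / (211.7920 + 316.7371) = 95.9032 / 528.5291 = 0.18145

0.181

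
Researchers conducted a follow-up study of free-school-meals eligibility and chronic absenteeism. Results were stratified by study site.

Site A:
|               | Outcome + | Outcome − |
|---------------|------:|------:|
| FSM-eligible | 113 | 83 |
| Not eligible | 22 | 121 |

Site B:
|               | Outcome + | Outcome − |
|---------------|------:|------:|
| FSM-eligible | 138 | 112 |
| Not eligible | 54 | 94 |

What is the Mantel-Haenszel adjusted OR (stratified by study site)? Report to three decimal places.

OR_MH = Σ(aᵢdᵢ/nᵢ) / Σ(bᵢcᵢ/nᵢ), where nᵢ is the stratum total.
Stratum 1 (Site A): n = 339; a·d/n = 113·121/339 = 40.3333; b·c/n = 83·22/339 = 5.3864
Stratum 2 (Site B): n = 398; a·d/n = 138·94/398 = 32.5930; b·c/n = 112·54/398 = 15.1960
OR_MH = (40.3333 + 32.5930) / (5.3864 + 15.1960) = 72.9263 / 20.5824 = 3.54314

3.543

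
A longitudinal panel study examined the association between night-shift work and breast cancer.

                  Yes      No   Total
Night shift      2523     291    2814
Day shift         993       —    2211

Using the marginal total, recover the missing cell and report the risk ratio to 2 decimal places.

The missing cell is in the unexposed row: 2211 − 993 = 1218.
So a = 2523, b = 291, c = 993, d = 1218.
RR = [a/(a+b)] / [c/(c+d)] = (2523/2814) / (993/2211) = 0.89659/0.44912 = 1.99633

2.00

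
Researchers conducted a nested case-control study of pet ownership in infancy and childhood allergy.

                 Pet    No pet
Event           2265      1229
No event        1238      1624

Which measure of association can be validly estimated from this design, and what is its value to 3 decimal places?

2.418

Reading the table with exposure as columns: a = 2265 (Pet, case), b = 1238 (Pet, non-case), c = 1229 (No pet, case), d = 1624.
This is a nested case-control study: participants were sampled on outcome status, so risks in the source population cannot be estimated directly — relative risk is not valid here. The odds ratio is the appropriate measure.
OR = (a·d)/(b·c) = (2265 × 1624) / (1238 × 1229) = 3678360 / 1521502 = 2.41758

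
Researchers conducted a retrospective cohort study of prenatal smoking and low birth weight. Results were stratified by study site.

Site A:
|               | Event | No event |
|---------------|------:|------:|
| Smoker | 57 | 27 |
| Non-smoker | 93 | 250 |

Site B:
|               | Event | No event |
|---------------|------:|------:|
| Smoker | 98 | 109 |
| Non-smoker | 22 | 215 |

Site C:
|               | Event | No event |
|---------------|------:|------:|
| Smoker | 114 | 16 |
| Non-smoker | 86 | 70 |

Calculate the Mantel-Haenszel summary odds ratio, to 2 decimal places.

6.76

OR_MH = Σ(aᵢdᵢ/nᵢ) / Σ(bᵢcᵢ/nᵢ), where nᵢ is the stratum total.
Stratum 1 (Site A): n = 427; a·d/n = 57·250/427 = 33.3724; b·c/n = 27·93/427 = 5.8806
Stratum 2 (Site B): n = 444; a·d/n = 98·215/444 = 47.4550; b·c/n = 109·22/444 = 5.4009
Stratum 3 (Site C): n = 286; a·d/n = 114·70/286 = 27.9021; b·c/n = 16·86/286 = 4.8112
OR_MH = (33.3724 + 47.4550 + 27.9021) / (5.8806 + 5.4009 + 4.8112) = 108.7294 / 16.0927 = 6.75646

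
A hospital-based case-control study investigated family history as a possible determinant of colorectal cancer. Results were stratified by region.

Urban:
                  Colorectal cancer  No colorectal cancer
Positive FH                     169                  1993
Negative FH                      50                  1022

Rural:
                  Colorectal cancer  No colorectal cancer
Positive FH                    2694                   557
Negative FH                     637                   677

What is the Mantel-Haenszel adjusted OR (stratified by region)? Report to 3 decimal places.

4.173

OR_MH = Σ(aᵢdᵢ/nᵢ) / Σ(bᵢcᵢ/nᵢ), where nᵢ is the stratum total.
Stratum 1 (Urban): n = 3234; a·d/n = 169·1022/3234 = 53.4069; b·c/n = 1993·50/3234 = 30.8132
Stratum 2 (Rural): n = 4565; a·d/n = 2694·677/4565 = 399.5264; b·c/n = 557·637/4565 = 77.7238
OR_MH = (53.4069 + 399.5264) / (30.8132 + 77.7238) = 452.9333 / 108.5370 = 4.17308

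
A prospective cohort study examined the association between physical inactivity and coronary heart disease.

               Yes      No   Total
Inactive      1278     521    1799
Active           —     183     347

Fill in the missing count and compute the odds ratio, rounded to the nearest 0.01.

2.74

The missing cell is in the unexposed row: 347 − 183 = 164.
So a = 1278, b = 521, c = 164, d = 183.
OR = (a·d)/(b·c) = (1278 × 183) / (521 × 164) = 233874 / 85444 = 2.73716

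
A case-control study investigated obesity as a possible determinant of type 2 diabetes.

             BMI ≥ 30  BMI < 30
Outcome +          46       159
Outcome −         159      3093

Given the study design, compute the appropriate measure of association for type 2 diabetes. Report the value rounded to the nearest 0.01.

Reading the table with exposure as columns: a = 46 (BMI ≥ 30, case), b = 159 (BMI ≥ 30, non-case), c = 159 (BMI < 30, case), d = 3093.
This is a case-control study: participants were sampled on outcome status, so risks in the source population cannot be estimated directly — relative risk is not valid here. The odds ratio is the appropriate measure.
OR = (a·d)/(b·c) = (46 × 3093) / (159 × 159) = 142278 / 25281 = 5.62786

5.63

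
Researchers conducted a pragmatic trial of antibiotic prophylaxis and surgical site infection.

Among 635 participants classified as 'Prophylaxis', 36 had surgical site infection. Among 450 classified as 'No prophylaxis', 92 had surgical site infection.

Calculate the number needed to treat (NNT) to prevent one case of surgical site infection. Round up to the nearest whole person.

7

Risk in treated group = 36/635 = 0.05669; risk in control = 92/450 = 0.20444.
Absolute risk reduction = 0.20444 − 0.05669 = 0.14775
NNT = 1 / ARR = 1 / 0.14775 = 6.768 → round up → 7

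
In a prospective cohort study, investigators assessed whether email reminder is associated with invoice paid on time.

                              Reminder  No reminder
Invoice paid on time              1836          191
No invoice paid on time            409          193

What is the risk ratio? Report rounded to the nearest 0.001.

1.644

Reading the table with exposure as columns: a = 1836 (Reminder, case), b = 409 (Reminder, non-case), c = 191 (No reminder, case), d = 193.
Risk in exposed = 1836/2245 = 0.81782; risk in unexposed = 191/384 = 0.49740.
RR = 0.81782 / 0.49740 = 1.64420
The risk among the exposed is 1.64 times that among the unexposed.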